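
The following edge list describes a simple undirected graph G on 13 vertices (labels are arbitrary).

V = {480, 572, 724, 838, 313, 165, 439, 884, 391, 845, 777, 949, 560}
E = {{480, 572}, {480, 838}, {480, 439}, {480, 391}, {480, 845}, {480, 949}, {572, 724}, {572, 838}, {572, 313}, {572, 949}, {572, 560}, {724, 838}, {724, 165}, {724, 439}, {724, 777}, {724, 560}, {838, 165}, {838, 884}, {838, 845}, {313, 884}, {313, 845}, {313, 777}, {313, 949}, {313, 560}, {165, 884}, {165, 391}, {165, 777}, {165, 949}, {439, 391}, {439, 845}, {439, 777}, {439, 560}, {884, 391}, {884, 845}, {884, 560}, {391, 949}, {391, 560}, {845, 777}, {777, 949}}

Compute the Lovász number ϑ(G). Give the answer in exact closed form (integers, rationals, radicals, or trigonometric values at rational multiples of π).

sqrt(13)

deg(480) = 6; N(480) = {572, 838, 439, 391, 845, 949}.
Vertex 313 has 6 neighbors: 572, 884, 845, 777, 949, 560.
Vertex 777 has 6 neighbors: 724, 313, 165, 439, 845, 949.
deg(724) = 6; N(724) = {572, 838, 165, 439, 777, 560}.
13-vertex 6-regular graph: Paley(13): SR with (k,λ,μ)=(6,2,3).
Distinct eigenvalues (to 4 d.p.): [6.0, 1.3028, -2.3028].
Lovász (edge-transitive): ϑ = −13·(-sqrt(13)/2 - 1/2)/((6)−(-sqrt(13)/2 - 1/2)) = sqrt(13).
ϑ(G) ≈ 3.6056.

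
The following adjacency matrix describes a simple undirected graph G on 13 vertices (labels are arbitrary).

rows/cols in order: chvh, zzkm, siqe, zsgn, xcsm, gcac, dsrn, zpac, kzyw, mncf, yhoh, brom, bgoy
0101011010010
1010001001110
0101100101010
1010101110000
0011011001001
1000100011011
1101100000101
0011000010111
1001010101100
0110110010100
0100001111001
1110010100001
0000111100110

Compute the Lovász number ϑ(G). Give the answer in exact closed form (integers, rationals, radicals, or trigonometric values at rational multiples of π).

N(zsgn) = {chvh, siqe, xcsm, dsrn, zpac, kzyw}, |N(zsgn)| = 6.
deg(chvh) = 6; N(chvh) = {zzkm, zsgn, gcac, dsrn, kzyw, brom}.
deg(yhoh) = 6; N(yhoh) = {zzkm, dsrn, zpac, kzyw, mncf, bgoy}.
Vertex siqe has 6 neighbors: zzkm, zsgn, xcsm, zpac, mncf, brom.
G on 13 vertices is 6-regular; strongly regular (13,6,2,3).
spec(A) ≈ [6.0, 1.302776, -2.302776] (distinct, 6 d.p.).
With N=13: ϑ(G) = 13·(-(-sqrt(13)/2 - 1/2))/(6−(-sqrt(13)/2 - 1/2)) = sqrt(13).
ϑ(G) ≈ 3.60555128.

sqrt(13)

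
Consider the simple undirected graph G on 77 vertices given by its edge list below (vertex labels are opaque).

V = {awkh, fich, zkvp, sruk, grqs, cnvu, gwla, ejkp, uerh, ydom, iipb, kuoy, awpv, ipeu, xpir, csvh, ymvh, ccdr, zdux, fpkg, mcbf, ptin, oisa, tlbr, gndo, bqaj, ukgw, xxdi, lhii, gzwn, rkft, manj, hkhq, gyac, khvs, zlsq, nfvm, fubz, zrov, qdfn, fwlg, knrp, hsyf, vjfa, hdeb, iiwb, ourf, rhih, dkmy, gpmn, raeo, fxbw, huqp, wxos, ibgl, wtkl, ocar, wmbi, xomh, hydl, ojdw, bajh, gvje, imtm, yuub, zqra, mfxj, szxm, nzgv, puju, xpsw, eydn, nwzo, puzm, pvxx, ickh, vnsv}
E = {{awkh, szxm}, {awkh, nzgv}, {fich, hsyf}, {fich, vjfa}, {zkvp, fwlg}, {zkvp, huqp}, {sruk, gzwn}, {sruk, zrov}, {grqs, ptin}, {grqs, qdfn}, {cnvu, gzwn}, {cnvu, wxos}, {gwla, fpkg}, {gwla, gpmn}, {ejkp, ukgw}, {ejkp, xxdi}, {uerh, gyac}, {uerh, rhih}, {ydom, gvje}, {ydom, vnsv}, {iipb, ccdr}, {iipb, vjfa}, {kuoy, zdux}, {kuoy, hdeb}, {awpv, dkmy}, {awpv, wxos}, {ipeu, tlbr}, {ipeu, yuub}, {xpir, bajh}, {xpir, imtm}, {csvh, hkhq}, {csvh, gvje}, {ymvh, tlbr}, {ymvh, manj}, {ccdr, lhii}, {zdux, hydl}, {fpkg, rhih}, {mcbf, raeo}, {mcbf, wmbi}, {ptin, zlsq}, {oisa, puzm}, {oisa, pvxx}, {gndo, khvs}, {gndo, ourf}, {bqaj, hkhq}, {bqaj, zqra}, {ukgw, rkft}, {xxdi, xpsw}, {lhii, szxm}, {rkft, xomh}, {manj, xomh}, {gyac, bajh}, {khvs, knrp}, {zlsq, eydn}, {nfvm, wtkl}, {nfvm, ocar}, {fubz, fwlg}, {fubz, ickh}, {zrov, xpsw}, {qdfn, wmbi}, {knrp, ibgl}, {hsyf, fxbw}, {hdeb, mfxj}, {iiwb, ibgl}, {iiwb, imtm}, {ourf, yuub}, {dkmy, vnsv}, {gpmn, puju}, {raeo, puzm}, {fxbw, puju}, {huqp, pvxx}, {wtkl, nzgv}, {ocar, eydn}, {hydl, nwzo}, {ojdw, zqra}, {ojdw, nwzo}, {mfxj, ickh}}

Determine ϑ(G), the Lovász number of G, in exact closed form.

77*cos(pi/77)/(cos(pi/77) + 1)

Vertex zqra has 2 neighbors: bqaj, ojdw.
Vertex iipb has 2 neighbors: ccdr, vjfa.
N(ukgw) = {ejkp, rkft}, |N(ukgw)| = 2.
deg(ibgl) = 2; N(ibgl) = {knrp, iiwb}.
deg(v) = 2 for all v (|V|=77); this is C_{77}, the 77-cycle.
A has 39 distinct eigenvalues ≈ [2.0, 1.993, 1.973, 1.94, 1.894, 1.836, 1.765, 1.683, 1.589, 1.484, 1.37, 1.247, 1.115, 0.976, 0.831, 0.68, 0.524, 0.365, 0.204, 0.041, -0.122, -0.285, -0.445, -0.602, -0.756, -0.904, -1.047, -1.182, -1.31, -1.429, -1.538, -1.637, -1.725, -1.802, -1.867, -1.919, -1.959, -1.985, -1.998].
Lovász (edge-transitive): ϑ = −77·(-2*cos(pi/77))/((2)−(-2*cos(pi/77))) = 77*cos(pi/77)/(cos(pi/77) + 1).
Numerically 38.483973469.
Lovász sandwich 38 ≤ 77*cos(pi/77)/(cos(pi/77) + 1) ≤ 39: both strict.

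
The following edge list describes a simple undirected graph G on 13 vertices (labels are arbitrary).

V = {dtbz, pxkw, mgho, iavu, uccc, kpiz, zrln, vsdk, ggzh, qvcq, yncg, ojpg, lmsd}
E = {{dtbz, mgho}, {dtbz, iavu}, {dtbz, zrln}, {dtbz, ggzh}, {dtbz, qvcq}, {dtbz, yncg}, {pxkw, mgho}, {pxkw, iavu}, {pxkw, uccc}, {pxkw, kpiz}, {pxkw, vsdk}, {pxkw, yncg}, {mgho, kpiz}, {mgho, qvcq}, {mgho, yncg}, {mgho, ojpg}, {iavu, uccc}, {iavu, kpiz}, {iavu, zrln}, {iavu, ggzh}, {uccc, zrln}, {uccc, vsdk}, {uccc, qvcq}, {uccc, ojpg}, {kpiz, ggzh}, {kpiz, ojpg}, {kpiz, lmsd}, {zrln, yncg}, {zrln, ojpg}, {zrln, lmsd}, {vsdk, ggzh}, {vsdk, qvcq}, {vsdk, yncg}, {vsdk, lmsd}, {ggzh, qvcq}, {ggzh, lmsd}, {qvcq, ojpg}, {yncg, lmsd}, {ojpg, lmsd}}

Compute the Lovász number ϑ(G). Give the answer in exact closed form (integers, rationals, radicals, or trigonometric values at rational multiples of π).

N(lmsd) = {kpiz, zrln, vsdk, ggzh, yncg, ojpg}, |N(lmsd)| = 6.
Vertex uccc has 6 neighbors: pxkw, iavu, zrln, vsdk, qvcq, ojpg.
N(mgho) = {dtbz, pxkw, kpiz, qvcq, yncg, ojpg}, |N(mgho)| = 6.
N(dtbz) = {mgho, iavu, zrln, ggzh, qvcq, yncg}, |N(dtbz)| = 6.
6-regular, N=13; strongly regular (13,6,2,3).
A has 3 distinct eigenvalues ≈ [6.0, 1.303, -2.303].
ϑ = −N·λ_min/(λ_max−λ_min) = −13·(-sqrt(13)/2 - 1/2)/(6−(-sqrt(13)/2 - 1/2)) = sqrt(13).
= 3.605551275… (decimal).

sqrt(13)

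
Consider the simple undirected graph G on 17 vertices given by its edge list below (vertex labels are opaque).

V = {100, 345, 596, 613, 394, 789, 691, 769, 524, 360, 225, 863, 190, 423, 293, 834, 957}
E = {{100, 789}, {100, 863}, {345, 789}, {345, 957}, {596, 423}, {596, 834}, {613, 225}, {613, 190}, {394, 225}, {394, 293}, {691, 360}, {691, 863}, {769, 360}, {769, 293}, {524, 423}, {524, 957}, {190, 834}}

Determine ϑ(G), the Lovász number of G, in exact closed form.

deg(360) = 2; N(360) = {691, 769}.
deg(190) = 2; N(190) = {613, 834}.
deg(789) = 2; N(789) = {100, 345}.
Vertex 345 has 2 neighbors: 789, 957.
deg(v) = 2 for all v (|V|=17); the odd cycle C_{17}.
A has 9 distinct eigenvalues ≈ [2.0, 1.864944, 1.478018, 0.891477, 0.184537, -0.547326, -1.205269, -1.700434, -1.965946].
Lovász: ϑ = −17(-2*cos(pi/17))/(2+-(-1)*2*cos(pi/17)) = 17*cos(pi/17)/(cos(pi/17) + 1).
ϑ(G) ≈ 8.4270143.
8 ≤ 17*cos(pi/17)/(cos(pi/17) + 1) ≤ 9: both strict.

17*cos(pi/17)/(cos(pi/17) + 1)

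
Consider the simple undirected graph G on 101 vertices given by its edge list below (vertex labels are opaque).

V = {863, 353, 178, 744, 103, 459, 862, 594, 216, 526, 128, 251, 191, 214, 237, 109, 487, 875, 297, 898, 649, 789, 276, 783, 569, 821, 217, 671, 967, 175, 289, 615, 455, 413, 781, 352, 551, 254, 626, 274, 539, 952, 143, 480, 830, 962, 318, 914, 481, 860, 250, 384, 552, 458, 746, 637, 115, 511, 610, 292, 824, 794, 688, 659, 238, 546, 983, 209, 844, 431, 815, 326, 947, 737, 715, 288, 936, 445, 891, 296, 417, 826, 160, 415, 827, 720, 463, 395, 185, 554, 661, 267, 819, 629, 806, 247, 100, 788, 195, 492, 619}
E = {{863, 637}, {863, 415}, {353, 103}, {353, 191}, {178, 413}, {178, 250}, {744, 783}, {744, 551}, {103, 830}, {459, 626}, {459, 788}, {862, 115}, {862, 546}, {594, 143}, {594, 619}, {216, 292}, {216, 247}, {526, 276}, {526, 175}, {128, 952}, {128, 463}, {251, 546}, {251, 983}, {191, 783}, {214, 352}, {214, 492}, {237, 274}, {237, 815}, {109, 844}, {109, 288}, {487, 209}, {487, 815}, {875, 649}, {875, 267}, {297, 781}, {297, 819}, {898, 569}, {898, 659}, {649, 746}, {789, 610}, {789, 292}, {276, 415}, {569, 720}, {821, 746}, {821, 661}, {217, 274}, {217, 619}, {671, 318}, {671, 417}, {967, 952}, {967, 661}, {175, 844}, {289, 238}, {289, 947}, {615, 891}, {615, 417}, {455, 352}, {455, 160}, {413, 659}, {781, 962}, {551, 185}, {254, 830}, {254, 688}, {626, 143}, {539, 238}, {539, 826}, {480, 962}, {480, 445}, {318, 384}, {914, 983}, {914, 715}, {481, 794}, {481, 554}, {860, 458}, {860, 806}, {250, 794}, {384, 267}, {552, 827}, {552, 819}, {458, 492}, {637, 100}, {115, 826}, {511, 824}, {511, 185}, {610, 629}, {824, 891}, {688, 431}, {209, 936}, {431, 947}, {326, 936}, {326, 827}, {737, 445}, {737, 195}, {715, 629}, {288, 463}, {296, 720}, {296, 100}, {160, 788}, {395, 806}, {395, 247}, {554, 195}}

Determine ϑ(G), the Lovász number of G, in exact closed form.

101*cos(pi/101)/(cos(pi/101) + 1)

deg(983) = 2; N(983) = {251, 914}.
N(629) = {610, 715}, |N(629)| = 2.
deg(511) = 2; N(511) = {824, 185}.
N(352) = {214, 455}, |N(352)| = 2.
deg(v) = 2 for all v (|V|=101); this is C_{101}, the 101-cycle.
A has 51 distinct eigenvalues ≈ [2.0, 1.9961, 1.9845, 1.9653, 1.9384, 1.904, 1.8623, 1.8133, 1.7574, 1.6946, 1.6253, 1.5497, 1.4681, 1.3808, 1.2882, 1.1906, 1.0884, 0.982, 0.8718, 0.7582, 0.6417, 0.5226, 0.4016, 0.279, 0.1554, 0.0311, -0.0933, -0.2173, -0.3405, -0.4624, -0.5824, -0.7003, -0.8154, -0.9273, -1.0357, -1.1401, -1.24, -1.3352, -1.4252, -1.5096, -1.5883, -1.6608, -1.7268, -1.7862, -1.8387, -1.8841, -1.9221, -1.9528, -1.9759, -1.9913, -1.999].
Lovász: ϑ = −101(-2*cos(pi/101))/(2+-(-1)*2*cos(pi/101)) = 101*cos(pi/101)/(cos(pi/101) + 1).
ϑ(G) ≈ 50.4877832.
Check 50 ≤ 101*cos(pi/101)/(cos(pi/101) + 1) ≤ 51: both strict.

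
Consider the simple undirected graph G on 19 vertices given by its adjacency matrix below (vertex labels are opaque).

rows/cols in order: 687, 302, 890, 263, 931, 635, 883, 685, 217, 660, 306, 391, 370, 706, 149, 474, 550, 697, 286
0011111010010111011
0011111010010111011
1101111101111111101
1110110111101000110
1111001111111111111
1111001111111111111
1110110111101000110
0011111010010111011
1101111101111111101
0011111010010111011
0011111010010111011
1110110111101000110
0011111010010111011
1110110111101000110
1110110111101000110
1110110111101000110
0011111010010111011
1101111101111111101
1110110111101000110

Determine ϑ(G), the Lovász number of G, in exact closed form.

deg(687) = 12; N(687) = {890, 263, 931, 635, 883, 217, 391, 706, 149, 474, 697, 286}.
deg(550) = 12; N(550) = {890, 263, 931, 635, 883, 217, 391, 706, 149, 474, 697, 286}.
N(474) = {687, 302, 890, 931, 635, 685, 217, 660, 306, 370, 550, 697}, |N(474)| = 12.
N(263) = {687, 302, 890, 931, 635, 685, 217, 660, 306, 370, 550, 697}, |N(263)| = 12.
Complete multipartite on [7, 7, 3, 2]: sandwich collapses at ϑ=7.
Numerically 7.0000.
7 ≤ 7 ≤ 7: collapsed.

7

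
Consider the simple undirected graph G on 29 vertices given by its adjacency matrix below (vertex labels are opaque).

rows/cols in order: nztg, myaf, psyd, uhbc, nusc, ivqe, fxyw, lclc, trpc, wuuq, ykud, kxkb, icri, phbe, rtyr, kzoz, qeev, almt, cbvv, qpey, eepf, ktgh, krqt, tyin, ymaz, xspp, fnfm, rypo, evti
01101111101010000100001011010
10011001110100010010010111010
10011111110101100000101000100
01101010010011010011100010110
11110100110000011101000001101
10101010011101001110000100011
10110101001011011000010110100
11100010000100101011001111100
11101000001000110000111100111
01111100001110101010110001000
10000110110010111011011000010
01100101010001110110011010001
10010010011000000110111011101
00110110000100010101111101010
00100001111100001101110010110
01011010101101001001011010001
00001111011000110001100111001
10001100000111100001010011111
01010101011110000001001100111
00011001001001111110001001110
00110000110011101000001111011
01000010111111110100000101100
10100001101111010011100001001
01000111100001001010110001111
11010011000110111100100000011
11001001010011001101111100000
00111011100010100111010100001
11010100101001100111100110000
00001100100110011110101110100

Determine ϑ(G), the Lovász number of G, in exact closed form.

sqrt(29)

N(trpc) = {nztg, myaf, psyd, nusc, ykud, rtyr, kzoz, eepf, ktgh, krqt, tyin, fnfm, rypo, evti}, |N(trpc)| = 14.
Vertex icri has 14 neighbors: nztg, uhbc, fxyw, wuuq, ykud, almt, cbvv, eepf, ktgh, krqt, ymaz, xspp, fnfm, evti.
N(phbe) = {psyd, uhbc, ivqe, fxyw, kxkb, kzoz, almt, qpey, eepf, ktgh, krqt, tyin, xspp, rypo}, |N(phbe)| = 14.
N(fnfm) = {psyd, uhbc, nusc, fxyw, lclc, trpc, icri, rtyr, almt, cbvv, qpey, ktgh, tyin, evti}, |N(fnfm)| = 14.
Regular of degree 14 on 29 vertices: Paley(29): SR with (k,λ,μ)=(14,6,7).
Distinct eigenvalues (to 5 d.p.): [14.0, 2.19258, -3.19258].
ϑ = −N·λ_min/(λ_max−λ_min) = −29·(-sqrt(29)/2 - 1/2)/(14−(-sqrt(29)/2 - 1/2)) = sqrt(29).
≈ 5.3851648 (to 7 d.p.).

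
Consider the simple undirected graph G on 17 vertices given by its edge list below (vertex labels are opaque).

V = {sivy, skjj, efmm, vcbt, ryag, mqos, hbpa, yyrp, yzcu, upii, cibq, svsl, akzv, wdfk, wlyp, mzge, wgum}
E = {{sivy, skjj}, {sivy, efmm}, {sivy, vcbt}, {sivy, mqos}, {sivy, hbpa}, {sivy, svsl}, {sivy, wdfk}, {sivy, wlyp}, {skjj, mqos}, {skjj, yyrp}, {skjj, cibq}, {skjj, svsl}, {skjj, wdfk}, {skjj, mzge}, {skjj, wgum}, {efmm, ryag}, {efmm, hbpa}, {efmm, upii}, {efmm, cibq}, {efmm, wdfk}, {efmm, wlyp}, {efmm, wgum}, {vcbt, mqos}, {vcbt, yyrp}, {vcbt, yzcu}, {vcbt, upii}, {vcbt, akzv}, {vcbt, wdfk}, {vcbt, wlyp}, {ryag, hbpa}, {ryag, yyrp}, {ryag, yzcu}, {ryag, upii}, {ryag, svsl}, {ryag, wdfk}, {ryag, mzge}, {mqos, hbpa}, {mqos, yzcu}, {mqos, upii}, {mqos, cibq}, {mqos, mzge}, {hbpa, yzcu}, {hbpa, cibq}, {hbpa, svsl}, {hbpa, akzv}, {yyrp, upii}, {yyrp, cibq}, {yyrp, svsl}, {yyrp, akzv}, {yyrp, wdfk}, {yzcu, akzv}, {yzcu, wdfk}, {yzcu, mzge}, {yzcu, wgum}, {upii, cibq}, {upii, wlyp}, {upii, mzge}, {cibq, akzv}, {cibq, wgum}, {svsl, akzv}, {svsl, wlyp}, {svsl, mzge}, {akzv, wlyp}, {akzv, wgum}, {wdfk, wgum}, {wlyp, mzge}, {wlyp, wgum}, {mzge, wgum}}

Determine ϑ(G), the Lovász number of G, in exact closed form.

sqrt(17)

deg(vcbt) = 8; N(vcbt) = {sivy, mqos, yyrp, yzcu, upii, akzv, wdfk, wlyp}.
N(svsl) = {sivy, skjj, ryag, hbpa, yyrp, akzv, wlyp, mzge}, |N(svsl)| = 8.
N(mzge) = {skjj, ryag, mqos, yzcu, upii, svsl, wlyp, wgum}, |N(mzge)| = 8.
deg(mqos) = 8; N(mqos) = {sivy, skjj, vcbt, hbpa, yzcu, upii, cibq, mzge}.
17-vertex 8-regular graph: SR(17,8,3,4) — a Paley graph.
Distinct eigenvalues (to 4 d.p.): [8.0, 1.5616, -2.5616].
−17·(-sqrt(17)/2 - 1/2) / ((8)−(-sqrt(17)/2 - 1/2)) = sqrt(17) = ϑ(G).
ϑ(G) ≈ 4.12311.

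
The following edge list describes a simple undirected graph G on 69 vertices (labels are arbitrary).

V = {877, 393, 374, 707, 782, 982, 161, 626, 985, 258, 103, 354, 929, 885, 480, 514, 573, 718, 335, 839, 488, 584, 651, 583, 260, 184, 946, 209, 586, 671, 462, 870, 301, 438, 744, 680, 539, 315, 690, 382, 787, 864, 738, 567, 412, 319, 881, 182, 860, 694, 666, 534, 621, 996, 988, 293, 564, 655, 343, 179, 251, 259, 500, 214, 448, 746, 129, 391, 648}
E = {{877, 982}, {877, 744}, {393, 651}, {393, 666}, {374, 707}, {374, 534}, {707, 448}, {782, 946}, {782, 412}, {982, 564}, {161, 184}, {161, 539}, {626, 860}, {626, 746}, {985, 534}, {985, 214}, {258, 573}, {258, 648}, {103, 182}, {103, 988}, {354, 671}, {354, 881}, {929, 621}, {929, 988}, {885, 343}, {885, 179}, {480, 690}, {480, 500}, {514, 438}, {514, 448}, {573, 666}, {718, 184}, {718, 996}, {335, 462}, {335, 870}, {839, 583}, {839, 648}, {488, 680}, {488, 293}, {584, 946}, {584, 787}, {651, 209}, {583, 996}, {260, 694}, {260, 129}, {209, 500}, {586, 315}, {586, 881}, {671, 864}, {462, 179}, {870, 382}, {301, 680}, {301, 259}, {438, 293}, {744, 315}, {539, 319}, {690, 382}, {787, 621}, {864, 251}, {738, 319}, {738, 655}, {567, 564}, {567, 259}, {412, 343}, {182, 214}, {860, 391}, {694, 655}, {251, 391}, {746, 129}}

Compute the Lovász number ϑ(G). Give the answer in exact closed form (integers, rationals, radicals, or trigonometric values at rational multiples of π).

Vertex 539 has 2 neighbors: 161, 319.
N(209) = {651, 500}, |N(209)| = 2.
Vertex 488 has 2 neighbors: 680, 293.
deg(718) = 2; N(718) = {184, 996}.
Every vertex has degree 2 (N=69); this is C_{69}, the 69-cycle.
The 35 distinct eigenvalues: [2.0, 1.99171, 1.96692, 1.92583, 1.86879, 1.79626, 1.70884, 1.60726, 1.49237, 1.36511, 1.22653, 1.0778, 0.92013, 0.75484, 0.58329, 0.40691, 0.22716, 0.04553, -0.13648, -0.31737, -0.49562, -0.66976, -0.83835, -1.0, -1.15336, -1.29716, -1.43022, -1.55142, -1.65977, -1.75437, -1.83442, -1.89928, -1.9484, -1.98137, -1.99793].
ϑ = −N·λ_min/(λ_max−λ_min) = −69·(-2*cos(pi/69))/(2−(-2*cos(pi/69))) = 69*cos(pi/69)/(cos(pi/69) + 1).
Numerically 34.482114103.
Check 34 ≤ 69*cos(pi/69)/(cos(pi/69) + 1) ≤ 35: both strict.

69*cos(pi/69)/(cos(pi/69) + 1)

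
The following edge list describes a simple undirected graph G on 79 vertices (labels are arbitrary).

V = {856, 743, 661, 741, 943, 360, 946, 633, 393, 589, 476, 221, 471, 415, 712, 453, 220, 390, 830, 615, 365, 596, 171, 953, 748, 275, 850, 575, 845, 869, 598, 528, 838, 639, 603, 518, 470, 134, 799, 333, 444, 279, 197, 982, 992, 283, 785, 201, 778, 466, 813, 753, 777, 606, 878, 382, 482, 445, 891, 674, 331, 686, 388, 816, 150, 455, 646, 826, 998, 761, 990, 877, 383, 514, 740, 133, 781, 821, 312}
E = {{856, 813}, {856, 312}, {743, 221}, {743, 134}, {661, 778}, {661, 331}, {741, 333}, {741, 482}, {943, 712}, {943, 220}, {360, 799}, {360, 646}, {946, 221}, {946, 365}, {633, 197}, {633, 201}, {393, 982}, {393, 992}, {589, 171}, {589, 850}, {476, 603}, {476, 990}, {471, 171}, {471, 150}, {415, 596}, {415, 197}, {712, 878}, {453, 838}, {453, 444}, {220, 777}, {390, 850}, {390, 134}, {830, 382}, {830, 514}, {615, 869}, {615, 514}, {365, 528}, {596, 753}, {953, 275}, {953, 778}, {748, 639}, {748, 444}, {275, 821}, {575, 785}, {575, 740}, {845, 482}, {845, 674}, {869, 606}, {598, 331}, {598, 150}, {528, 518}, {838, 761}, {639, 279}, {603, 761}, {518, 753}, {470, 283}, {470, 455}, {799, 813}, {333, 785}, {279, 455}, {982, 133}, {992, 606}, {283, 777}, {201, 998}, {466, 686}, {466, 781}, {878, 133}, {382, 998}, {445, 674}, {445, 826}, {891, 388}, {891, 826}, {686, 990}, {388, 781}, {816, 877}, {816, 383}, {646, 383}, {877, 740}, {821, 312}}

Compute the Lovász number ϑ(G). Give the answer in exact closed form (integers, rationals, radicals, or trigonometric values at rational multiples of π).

79*cos(pi/79)/(cos(pi/79) + 1)

N(741) = {333, 482}, |N(741)| = 2.
Vertex 312 has 2 neighbors: 856, 821.
Vertex 821 has 2 neighbors: 275, 312.
deg(830) = 2; N(830) = {382, 514}.
G on 79 vertices is 2-regular; a single 79-cycle (edge-transitive).
Distinct eigenvalues (to 3 d.p.): [2.0, 1.994, 1.975, 1.943, 1.9, 1.844, 1.777, 1.698, 1.609, 1.509, 1.4, 1.282, 1.156, 1.023, 0.883, 0.738, 0.588, 0.434, 0.277, 0.119, -0.04, -0.199, -0.356, -0.511, -0.663, -0.811, -0.954, -1.09, -1.22, -1.342, -1.456, -1.56, -1.655, -1.739, -1.812, -1.873, -1.923, -1.961, -1.986, -1.998].
With N=79: ϑ(G) = 79·(-(-1)*2*cos(pi/79))/(2−(-2*cos(pi/79))) = 79*cos(pi/79)/(cos(pi/79) + 1).
Numerically 39.484379.
Sandwich: α(G)=39 ≤ ϑ(G)=79*cos(pi/79)/(cos(pi/79) + 1) ≤ χ(Ḡ)=40 (both strict).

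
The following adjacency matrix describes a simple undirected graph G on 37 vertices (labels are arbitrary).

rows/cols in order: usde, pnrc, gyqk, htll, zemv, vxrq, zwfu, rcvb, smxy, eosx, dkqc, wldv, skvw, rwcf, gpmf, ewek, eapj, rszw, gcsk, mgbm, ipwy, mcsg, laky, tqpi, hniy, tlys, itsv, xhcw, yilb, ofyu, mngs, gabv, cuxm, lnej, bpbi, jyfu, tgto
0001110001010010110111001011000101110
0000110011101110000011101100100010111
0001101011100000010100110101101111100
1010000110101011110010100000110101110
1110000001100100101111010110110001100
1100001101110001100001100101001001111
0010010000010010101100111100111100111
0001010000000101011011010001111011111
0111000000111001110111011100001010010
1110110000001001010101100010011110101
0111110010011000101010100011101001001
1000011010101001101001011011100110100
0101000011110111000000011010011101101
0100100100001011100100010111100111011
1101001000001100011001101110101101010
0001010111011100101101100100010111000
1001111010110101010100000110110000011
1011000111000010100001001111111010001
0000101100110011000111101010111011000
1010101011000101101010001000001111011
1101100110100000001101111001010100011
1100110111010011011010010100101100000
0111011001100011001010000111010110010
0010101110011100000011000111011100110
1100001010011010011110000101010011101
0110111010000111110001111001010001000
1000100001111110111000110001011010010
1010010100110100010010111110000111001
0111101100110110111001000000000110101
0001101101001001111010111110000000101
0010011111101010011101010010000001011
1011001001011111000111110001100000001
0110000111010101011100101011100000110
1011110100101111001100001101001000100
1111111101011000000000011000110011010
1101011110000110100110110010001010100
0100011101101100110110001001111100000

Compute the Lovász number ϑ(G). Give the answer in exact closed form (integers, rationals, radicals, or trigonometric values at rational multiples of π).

deg(zwfu) = 18; N(zwfu) = {gyqk, vxrq, wldv, gpmf, eapj, gcsk, mgbm, laky, tqpi, hniy, tlys, yilb, ofyu, mngs, gabv, bpbi, jyfu, tgto}.
N(usde) = {htll, zemv, vxrq, eosx, wldv, gpmf, eapj, rszw, mgbm, ipwy, mcsg, hniy, itsv, xhcw, gabv, lnej, bpbi, jyfu}, |N(usde)| = 18.
deg(tgto) = 18; N(tgto) = {pnrc, vxrq, zwfu, rcvb, eosx, dkqc, skvw, rwcf, eapj, rszw, mgbm, ipwy, hniy, xhcw, yilb, ofyu, mngs, gabv}.
N(gabv) = {usde, gyqk, htll, zwfu, eosx, wldv, skvw, rwcf, gpmf, ewek, mgbm, ipwy, mcsg, laky, tqpi, xhcw, yilb, tgto}, |N(gabv)| = 18.
Regular of degree 18 on 37 vertices: SR(37,18,8,9) — a Paley graph.
The 3 distinct eigenvalues: [18.0, 2.541381, -3.541381].
ϑ = −N·λ_min/(λ_max−λ_min) = −37·(-sqrt(37)/2 - 1/2)/(18−(-sqrt(37)/2 - 1/2)) = sqrt(37).
Numerically 6.082762530.

sqrt(37)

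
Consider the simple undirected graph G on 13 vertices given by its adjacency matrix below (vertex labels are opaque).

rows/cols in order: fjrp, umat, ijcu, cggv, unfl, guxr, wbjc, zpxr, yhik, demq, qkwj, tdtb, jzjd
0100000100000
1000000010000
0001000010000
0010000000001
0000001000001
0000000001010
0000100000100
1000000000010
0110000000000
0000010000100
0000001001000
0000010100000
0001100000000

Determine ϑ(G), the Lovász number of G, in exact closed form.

13*cos(pi/13)/(cos(pi/13) + 1)

deg(jzjd) = 2; N(jzjd) = {cggv, unfl}.
Vertex wbjc has 2 neighbors: unfl, qkwj.
N(unfl) = {wbjc, jzjd}, |N(unfl)| = 2.
Vertex demq has 2 neighbors: guxr, qkwj.
deg(v) = 2 for all v (|V|=13); the odd cycle C_{13}.
A has 7 distinct eigenvalues ≈ [2.0, 1.7709, 1.1361, 0.2411, -0.7092, -1.497, -1.9419].
ϑ = −N·λ_min/(λ_max−λ_min) = −13·(-2*cos(pi/13))/(2−(-2*cos(pi/13))) = 13*cos(pi/13)/(cos(pi/13) + 1).
≈ 6.40416856 (to 8 d.p.).
Sandwich: α(G)=6 ≤ ϑ(G)=13*cos(pi/13)/(cos(pi/13) + 1) ≤ χ(Ḡ)=7 (both strict).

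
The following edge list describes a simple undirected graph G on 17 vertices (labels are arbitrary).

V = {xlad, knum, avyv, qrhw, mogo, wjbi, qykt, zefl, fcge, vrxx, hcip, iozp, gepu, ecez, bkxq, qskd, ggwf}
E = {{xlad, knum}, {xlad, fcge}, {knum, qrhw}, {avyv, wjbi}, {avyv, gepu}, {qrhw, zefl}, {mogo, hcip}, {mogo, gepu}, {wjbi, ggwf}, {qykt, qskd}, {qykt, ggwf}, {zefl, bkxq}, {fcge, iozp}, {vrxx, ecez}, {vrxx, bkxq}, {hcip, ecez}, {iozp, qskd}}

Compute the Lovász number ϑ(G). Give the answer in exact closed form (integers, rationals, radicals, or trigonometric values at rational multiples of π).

17*cos(pi/17)/(cos(pi/17) + 1)

Vertex qskd has 2 neighbors: qykt, iozp.
deg(qrhw) = 2; N(qrhw) = {knum, zefl}.
Vertex iozp has 2 neighbors: fcge, qskd.
N(knum) = {xlad, qrhw}, |N(knum)| = 2.
G on 17 vertices is 2-regular; connected 2-regular on 17 ⇒ C_{17}.
Distinct eigenvalues (to 6 d.p.): [2.0, 1.864944, 1.478018, 0.891477, 0.184537, -0.547326, -1.205269, -1.700434, -1.965946].
λ_max=2, λ_min=-2*cos(pi/17); ϑ = −17·λ_min/(λ_max−λ_min) = 17*cos(pi/17)/(cos(pi/17) + 1).
= 8.4270… (decimal).
Lovász sandwich 8 ≤ 17*cos(pi/17)/(cos(pi/17) + 1) ≤ 9: both strict.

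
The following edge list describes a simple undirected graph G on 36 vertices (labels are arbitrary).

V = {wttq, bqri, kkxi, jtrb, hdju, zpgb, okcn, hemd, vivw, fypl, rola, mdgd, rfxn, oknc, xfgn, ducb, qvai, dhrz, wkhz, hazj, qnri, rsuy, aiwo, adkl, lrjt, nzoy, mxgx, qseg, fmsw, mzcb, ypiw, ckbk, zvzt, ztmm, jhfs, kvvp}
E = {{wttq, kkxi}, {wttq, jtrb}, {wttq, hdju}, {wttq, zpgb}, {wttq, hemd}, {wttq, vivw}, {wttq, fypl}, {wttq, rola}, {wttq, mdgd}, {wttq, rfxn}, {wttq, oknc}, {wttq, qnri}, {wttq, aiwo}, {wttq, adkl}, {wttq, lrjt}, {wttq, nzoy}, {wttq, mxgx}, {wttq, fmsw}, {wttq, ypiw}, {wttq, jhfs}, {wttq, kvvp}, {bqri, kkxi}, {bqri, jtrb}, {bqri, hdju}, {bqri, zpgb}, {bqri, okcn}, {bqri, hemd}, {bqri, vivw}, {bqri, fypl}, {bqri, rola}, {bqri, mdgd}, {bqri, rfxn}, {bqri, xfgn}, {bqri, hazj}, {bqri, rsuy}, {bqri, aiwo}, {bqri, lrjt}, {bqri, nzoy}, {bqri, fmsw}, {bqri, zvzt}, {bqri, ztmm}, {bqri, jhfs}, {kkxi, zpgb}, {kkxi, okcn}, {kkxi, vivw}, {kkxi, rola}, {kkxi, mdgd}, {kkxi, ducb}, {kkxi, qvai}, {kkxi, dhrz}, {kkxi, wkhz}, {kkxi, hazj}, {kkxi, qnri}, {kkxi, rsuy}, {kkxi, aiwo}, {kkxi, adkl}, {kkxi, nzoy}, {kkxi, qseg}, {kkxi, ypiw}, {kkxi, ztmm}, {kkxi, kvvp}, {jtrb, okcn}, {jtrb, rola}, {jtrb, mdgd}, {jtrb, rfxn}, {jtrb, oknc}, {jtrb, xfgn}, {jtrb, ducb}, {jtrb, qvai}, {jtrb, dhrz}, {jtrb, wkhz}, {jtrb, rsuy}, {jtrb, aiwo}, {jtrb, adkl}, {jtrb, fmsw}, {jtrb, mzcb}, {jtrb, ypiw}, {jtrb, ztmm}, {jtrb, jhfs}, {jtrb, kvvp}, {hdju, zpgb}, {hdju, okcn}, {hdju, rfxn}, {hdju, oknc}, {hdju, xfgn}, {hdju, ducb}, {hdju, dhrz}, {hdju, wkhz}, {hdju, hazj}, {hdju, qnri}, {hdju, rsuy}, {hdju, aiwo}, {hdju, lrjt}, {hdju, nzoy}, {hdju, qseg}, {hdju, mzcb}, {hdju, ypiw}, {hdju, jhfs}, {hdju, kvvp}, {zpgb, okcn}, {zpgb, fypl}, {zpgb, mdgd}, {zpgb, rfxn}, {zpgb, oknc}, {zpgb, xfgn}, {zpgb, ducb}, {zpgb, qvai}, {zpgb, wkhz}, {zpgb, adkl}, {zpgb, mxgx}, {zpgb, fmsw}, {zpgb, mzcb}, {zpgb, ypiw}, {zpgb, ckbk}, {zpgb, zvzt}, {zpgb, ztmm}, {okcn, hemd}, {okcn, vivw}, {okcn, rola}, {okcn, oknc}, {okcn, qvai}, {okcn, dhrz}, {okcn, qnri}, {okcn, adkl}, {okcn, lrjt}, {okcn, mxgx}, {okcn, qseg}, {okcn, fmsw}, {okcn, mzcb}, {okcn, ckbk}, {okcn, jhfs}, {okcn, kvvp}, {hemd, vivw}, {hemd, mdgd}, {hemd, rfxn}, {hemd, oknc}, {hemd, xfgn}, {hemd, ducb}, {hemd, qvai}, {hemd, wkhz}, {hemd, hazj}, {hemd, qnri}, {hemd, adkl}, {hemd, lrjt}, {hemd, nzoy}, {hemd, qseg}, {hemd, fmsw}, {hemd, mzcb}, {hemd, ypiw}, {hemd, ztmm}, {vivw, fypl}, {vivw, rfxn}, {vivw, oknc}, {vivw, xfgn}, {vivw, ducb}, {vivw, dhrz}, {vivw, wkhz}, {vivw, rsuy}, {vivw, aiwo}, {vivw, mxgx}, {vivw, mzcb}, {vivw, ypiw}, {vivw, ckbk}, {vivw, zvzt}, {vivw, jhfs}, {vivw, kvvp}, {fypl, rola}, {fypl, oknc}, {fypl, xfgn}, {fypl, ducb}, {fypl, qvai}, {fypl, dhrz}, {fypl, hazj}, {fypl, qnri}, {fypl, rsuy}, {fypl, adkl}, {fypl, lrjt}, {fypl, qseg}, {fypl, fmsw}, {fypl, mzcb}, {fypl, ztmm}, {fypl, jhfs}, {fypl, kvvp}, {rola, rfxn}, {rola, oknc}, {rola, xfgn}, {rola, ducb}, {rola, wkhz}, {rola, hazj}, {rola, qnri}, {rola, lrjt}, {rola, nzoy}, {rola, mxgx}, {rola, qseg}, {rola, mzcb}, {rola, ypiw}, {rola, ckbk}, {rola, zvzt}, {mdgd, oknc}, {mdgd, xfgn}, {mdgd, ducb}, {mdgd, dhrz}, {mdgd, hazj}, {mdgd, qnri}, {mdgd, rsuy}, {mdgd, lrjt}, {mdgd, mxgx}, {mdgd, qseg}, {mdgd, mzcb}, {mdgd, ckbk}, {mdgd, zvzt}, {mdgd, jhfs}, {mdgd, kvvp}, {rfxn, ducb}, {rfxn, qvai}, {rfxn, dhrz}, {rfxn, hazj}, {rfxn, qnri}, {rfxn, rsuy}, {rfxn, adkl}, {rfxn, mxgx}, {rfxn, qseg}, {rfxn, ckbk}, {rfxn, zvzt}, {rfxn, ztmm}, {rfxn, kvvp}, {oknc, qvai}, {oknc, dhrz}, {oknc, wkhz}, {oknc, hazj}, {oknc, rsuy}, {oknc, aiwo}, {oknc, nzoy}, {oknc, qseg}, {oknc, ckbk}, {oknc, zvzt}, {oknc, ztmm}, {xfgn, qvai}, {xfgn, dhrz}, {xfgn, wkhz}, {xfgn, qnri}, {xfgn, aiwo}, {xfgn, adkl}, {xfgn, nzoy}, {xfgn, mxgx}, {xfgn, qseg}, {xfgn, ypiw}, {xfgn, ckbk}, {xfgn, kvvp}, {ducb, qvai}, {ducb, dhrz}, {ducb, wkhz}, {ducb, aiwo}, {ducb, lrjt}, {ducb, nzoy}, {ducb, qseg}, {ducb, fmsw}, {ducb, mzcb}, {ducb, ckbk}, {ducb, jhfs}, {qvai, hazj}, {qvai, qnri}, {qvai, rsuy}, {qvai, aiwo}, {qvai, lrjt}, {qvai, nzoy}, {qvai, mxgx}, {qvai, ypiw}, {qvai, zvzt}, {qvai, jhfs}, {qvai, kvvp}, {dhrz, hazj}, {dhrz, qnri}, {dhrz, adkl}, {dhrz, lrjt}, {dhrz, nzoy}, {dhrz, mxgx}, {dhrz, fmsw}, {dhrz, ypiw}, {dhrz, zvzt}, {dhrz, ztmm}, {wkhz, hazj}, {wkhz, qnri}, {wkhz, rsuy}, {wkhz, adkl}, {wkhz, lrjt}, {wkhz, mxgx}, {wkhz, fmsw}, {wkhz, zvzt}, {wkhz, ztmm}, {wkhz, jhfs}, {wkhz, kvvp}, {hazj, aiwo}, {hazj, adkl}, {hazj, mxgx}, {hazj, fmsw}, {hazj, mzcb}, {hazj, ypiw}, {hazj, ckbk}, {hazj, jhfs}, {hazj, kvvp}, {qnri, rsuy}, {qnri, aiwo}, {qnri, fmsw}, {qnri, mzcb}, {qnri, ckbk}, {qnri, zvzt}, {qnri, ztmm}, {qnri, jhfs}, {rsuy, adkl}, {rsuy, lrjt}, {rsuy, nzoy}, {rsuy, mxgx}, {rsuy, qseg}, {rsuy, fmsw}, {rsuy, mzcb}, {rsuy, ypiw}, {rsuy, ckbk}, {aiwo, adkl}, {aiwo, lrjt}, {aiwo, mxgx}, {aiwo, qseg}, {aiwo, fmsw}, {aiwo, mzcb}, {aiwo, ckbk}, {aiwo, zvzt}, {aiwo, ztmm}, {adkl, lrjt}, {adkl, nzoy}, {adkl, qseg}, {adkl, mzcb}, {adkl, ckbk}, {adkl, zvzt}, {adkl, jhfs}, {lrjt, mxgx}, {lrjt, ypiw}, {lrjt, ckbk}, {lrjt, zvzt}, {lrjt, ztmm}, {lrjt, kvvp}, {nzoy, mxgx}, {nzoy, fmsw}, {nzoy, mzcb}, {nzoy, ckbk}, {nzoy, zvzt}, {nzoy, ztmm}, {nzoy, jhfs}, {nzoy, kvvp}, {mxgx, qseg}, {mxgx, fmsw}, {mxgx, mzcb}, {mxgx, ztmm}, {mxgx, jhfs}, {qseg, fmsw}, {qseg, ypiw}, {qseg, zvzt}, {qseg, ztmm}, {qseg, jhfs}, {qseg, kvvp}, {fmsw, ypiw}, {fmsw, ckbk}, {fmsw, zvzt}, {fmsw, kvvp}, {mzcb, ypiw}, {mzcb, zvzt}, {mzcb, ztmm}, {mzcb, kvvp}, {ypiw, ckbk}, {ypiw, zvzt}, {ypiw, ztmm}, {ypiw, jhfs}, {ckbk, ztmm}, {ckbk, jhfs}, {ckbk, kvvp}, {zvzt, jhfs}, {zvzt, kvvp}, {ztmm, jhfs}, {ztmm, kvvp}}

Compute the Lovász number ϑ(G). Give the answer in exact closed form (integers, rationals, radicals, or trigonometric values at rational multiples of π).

8

deg(mzcb) = 21; N(mzcb) = {jtrb, hdju, zpgb, okcn, hemd, vivw, fypl, rola, mdgd, ducb, hazj, qnri, rsuy, aiwo, adkl, nzoy, mxgx, ypiw, zvzt, ztmm, kvvp}.
N(wkhz) = {kkxi, jtrb, hdju, zpgb, hemd, vivw, rola, oknc, xfgn, ducb, hazj, qnri, rsuy, adkl, lrjt, mxgx, fmsw, zvzt, ztmm, jhfs, kvvp}, |N(wkhz)| = 21.
N(dhrz) = {kkxi, jtrb, hdju, okcn, vivw, fypl, mdgd, rfxn, oknc, xfgn, ducb, hazj, qnri, adkl, lrjt, nzoy, mxgx, fmsw, ypiw, zvzt, ztmm}, |N(dhrz)| = 21.
Vertex xfgn has 21 neighbors: bqri, jtrb, hdju, zpgb, hemd, vivw, fypl, rola, mdgd, qvai, dhrz, wkhz, qnri, aiwo, adkl, nzoy, mxgx, qseg, ypiw, ckbk, kvvp.
21-regular, N=36; Kneser K(9,2) on C(9,2)=36 vertices.
spec(A) ≈ [21.0, 1.0, -6.0] (distinct, 3 d.p.).
−36·(-6) / ((21)−(-6)) = 8 = ϑ(G).
ϑ(G) ≈ 8.00000.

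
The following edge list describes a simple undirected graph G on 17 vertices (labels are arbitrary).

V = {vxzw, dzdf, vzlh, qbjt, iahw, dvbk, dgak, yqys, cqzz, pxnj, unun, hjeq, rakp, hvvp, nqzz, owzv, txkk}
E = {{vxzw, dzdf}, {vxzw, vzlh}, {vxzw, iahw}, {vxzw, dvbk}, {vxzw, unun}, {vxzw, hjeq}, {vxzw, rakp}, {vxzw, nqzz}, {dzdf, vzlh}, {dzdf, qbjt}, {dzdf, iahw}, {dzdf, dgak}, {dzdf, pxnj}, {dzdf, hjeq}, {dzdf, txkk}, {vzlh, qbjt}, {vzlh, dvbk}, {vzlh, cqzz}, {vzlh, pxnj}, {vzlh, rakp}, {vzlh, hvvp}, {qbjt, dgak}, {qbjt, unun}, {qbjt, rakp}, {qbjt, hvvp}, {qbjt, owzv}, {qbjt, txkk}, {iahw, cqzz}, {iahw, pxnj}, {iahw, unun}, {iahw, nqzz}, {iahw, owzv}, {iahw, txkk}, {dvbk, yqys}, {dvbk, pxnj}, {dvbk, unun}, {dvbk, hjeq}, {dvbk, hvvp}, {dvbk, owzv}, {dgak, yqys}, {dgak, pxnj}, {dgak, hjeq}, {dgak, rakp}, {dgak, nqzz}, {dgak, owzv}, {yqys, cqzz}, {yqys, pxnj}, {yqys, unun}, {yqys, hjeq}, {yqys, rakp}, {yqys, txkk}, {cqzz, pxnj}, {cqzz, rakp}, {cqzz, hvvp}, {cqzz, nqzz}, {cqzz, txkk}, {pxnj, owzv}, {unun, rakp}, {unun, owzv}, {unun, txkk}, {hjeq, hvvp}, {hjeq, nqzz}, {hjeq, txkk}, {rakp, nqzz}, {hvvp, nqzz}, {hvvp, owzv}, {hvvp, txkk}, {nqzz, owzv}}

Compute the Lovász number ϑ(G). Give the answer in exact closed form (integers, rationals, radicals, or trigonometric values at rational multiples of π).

sqrt(17)

deg(hvvp) = 8; N(hvvp) = {vzlh, qbjt, dvbk, cqzz, hjeq, nqzz, owzv, txkk}.
deg(hjeq) = 8; N(hjeq) = {vxzw, dzdf, dvbk, dgak, yqys, hvvp, nqzz, txkk}.
deg(cqzz) = 8; N(cqzz) = {vzlh, iahw, yqys, pxnj, rakp, hvvp, nqzz, txkk}.
deg(owzv) = 8; N(owzv) = {qbjt, iahw, dvbk, dgak, pxnj, unun, hvvp, nqzz}.
8-regular, N=17; strongly regular (17,8,3,4).
The 3 distinct eigenvalues: [8.0, 1.562, -2.562].
λ_max=8, λ_min=-sqrt(17)/2 - 1/2; ϑ = −17·λ_min/(λ_max−λ_min) = sqrt(17).
ϑ(G) ≈ 4.123105626.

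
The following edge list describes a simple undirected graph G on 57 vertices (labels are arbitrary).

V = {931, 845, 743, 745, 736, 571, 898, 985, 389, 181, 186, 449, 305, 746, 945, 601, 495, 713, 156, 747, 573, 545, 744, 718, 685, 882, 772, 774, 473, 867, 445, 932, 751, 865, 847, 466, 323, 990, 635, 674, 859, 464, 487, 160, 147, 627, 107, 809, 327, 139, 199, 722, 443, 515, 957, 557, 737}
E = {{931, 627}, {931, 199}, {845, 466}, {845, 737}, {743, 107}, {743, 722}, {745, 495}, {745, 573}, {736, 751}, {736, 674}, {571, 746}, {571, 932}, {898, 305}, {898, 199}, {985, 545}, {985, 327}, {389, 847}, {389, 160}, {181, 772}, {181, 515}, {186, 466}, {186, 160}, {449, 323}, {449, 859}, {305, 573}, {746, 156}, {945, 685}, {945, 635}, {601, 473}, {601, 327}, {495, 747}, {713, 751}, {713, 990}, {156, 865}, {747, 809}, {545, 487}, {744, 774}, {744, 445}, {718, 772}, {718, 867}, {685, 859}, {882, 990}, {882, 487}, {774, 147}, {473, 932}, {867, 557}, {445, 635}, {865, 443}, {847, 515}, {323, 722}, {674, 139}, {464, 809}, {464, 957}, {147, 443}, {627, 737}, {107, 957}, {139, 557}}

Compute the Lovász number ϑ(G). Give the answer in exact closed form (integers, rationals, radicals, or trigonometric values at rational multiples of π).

N(847) = {389, 515}, |N(847)| = 2.
N(898) = {305, 199}, |N(898)| = 2.
N(139) = {674, 557}, |N(139)| = 2.
deg(746) = 2; N(746) = {571, 156}.
2-regular, N=57; a single 57-cycle (edge-transitive).
The 29 distinct eigenvalues: [2.0, 1.987861, 1.951593, 1.891634, 1.808714, 1.703839, 1.578281, 1.433565, 1.271447, 1.093896, 0.903067, 0.701275, 0.490971, 0.274707, 0.055109, -0.165159, -0.383421, -0.59703, -0.803391, -1.0, -1.184471, -1.354563, -1.508213, -1.643556, -1.758948, -1.852988, -1.924536, -1.972723, -1.996963].
−57·(-2*cos(pi/57)) / ((2)−(-2*cos(pi/57))) = 57*cos(pi/57)/(cos(pi/57) + 1) = ϑ(G).
ϑ(G) ≈ 28.478345.
Lovász sandwich 28 ≤ 57*cos(pi/57)/(cos(pi/57) + 1) ≤ 29: both strict.

57*cos(pi/57)/(cos(pi/57) + 1)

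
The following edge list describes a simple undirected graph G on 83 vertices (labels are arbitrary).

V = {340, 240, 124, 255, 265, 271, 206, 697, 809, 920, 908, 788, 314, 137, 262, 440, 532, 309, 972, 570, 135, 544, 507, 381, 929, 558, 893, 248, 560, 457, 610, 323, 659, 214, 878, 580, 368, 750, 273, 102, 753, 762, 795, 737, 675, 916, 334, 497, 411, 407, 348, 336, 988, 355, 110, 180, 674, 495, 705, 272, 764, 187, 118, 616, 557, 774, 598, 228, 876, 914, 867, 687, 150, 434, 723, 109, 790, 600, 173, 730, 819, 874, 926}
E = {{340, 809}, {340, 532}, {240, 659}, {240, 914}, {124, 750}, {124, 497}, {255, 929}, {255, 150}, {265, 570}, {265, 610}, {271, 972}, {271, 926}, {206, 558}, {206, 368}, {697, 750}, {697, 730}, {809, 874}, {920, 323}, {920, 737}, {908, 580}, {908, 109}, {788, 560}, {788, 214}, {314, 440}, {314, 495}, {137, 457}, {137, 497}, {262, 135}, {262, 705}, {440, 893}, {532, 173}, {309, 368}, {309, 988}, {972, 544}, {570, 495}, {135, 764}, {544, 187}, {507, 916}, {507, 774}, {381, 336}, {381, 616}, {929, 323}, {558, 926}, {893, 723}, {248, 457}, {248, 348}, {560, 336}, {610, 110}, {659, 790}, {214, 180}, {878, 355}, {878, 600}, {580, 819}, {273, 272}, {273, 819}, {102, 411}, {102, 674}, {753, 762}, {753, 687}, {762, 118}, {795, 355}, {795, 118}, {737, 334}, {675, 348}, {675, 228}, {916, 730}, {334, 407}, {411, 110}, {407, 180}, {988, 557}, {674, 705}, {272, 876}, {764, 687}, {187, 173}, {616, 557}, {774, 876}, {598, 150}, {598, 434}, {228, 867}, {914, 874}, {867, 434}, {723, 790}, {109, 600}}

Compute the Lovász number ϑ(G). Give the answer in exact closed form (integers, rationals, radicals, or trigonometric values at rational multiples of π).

83*cos(pi/83)/(cos(pi/83) + 1)

N(248) = {457, 348}, |N(248)| = 2.
N(558) = {206, 926}, |N(558)| = 2.
Vertex 355 has 2 neighbors: 878, 795.
deg(659) = 2; N(659) = {240, 790}.
2-regular, N=83; the odd cycle C_{83}.
spec(A) ≈ [2.0, 1.99427, 1.97712, 1.94865, 1.90901, 1.85844, 1.79722, 1.72571, 1.64431, 1.5535, 1.45378, 1.34575, 1.23, 1.1072, 0.97807, 0.84333, 0.70376, 0.56016, 0.41335, 0.26418, 0.11349, -0.03785, -0.18897, -0.33901, -0.48711, -0.63242, -0.7741, -0.91135, -1.04338, -1.16944, -1.28879, -1.40077, -1.50472, -1.60005, -1.68622, -1.76273, -1.82914, -1.88507, -1.93021, -1.96429, -1.98712, -1.99857] (distinct, 5 d.p.).
With N=83: ϑ(G) = 83·(-(-1)*2*cos(pi/83))/(2−(-2*cos(pi/83))) = 83*cos(pi/83)/(cos(pi/83) + 1).
= 41.485132588… (decimal).
Lovász sandwich 41 ≤ 83*cos(pi/83)/(cos(pi/83) + 1) ≤ 42: both strict.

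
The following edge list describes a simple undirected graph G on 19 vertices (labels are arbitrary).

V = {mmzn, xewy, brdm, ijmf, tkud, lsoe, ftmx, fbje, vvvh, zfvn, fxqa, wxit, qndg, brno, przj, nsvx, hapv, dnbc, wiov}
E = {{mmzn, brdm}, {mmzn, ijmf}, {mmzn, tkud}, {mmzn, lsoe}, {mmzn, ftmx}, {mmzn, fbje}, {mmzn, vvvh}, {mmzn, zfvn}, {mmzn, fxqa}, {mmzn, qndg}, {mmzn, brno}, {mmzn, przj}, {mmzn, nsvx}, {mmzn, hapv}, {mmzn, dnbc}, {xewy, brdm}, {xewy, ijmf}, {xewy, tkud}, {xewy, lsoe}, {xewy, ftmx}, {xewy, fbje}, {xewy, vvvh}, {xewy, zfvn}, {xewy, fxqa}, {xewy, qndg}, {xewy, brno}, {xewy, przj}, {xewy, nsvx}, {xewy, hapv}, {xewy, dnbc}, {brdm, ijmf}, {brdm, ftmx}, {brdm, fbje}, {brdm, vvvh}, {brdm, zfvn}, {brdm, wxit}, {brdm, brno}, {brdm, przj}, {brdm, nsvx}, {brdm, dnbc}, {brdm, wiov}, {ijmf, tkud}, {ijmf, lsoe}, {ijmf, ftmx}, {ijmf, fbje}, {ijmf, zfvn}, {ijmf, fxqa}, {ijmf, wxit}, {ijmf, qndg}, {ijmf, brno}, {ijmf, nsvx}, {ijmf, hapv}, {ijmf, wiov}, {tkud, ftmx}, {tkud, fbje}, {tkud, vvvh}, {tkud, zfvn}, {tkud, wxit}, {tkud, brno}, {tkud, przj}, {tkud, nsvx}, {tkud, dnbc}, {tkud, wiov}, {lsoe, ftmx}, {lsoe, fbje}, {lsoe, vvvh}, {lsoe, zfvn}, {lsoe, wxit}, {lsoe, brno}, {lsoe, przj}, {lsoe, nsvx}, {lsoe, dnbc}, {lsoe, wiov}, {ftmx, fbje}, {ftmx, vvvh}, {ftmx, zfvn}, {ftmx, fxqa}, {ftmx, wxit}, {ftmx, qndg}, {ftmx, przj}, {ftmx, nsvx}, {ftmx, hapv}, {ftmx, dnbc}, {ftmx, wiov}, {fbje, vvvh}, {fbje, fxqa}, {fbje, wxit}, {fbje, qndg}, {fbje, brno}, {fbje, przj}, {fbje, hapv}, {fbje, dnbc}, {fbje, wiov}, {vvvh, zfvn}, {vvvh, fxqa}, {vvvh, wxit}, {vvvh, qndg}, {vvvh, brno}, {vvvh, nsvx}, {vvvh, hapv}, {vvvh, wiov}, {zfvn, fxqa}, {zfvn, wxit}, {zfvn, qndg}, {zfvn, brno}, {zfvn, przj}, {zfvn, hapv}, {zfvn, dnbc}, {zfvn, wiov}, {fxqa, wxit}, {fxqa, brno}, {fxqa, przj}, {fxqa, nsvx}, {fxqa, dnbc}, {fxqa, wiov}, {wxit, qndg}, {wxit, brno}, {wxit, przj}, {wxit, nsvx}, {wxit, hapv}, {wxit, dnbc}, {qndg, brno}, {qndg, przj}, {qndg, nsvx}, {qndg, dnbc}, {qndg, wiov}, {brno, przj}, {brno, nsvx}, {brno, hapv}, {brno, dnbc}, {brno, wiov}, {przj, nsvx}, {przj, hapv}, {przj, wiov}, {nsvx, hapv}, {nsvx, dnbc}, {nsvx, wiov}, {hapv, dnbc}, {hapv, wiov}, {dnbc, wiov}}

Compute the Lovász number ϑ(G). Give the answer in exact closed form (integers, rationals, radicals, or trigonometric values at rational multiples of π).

deg(wiov) = 15; N(wiov) = {brdm, ijmf, tkud, lsoe, ftmx, fbje, vvvh, zfvn, fxqa, qndg, brno, przj, nsvx, hapv, dnbc}.
deg(ftmx) = 17; N(ftmx) = {mmzn, xewy, brdm, ijmf, tkud, lsoe, fbje, vvvh, zfvn, fxqa, wxit, qndg, przj, nsvx, hapv, dnbc, wiov}.
Vertex vvvh has 15 neighbors: mmzn, xewy, brdm, tkud, lsoe, ftmx, fbje, zfvn, fxqa, wxit, qndg, brno, nsvx, hapv, wiov.
N(fbje) = {mmzn, xewy, brdm, ijmf, tkud, lsoe, ftmx, vvvh, fxqa, wxit, qndg, brno, przj, hapv, dnbc, wiov}, |N(fbje)| = 16.
G = K_{6,4,4,3,2}: α = 6 = χ(Ḡ), so ϑ = 6.
Numerically 6.0000000.
Check 6 ≤ 6 ≤ 6: collapsed.

6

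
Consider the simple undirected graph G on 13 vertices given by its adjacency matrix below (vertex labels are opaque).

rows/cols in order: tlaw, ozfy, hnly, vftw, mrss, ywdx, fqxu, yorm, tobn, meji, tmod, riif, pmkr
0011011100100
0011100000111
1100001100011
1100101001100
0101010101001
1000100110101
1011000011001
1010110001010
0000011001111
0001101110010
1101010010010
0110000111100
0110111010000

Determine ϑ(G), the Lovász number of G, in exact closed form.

sqrt(13)

Vertex ozfy has 6 neighbors: hnly, vftw, mrss, tmod, riif, pmkr.
N(riif) = {ozfy, hnly, yorm, tobn, meji, tmod}, |N(riif)| = 6.
Vertex vftw has 6 neighbors: tlaw, ozfy, mrss, fqxu, meji, tmod.
deg(tmod) = 6; N(tmod) = {tlaw, ozfy, vftw, ywdx, tobn, riif}.
deg(v) = 6 for all v (|V|=13); strongly regular (13,6,2,3).
Distinct eigenvalues (to 3 d.p.): [6.0, 1.303, -2.303].
−13·(-sqrt(13)/2 - 1/2) / ((6)−(-sqrt(13)/2 - 1/2)) = sqrt(13) = ϑ(G).
≈ 3.60555 (to 5 d.p.).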